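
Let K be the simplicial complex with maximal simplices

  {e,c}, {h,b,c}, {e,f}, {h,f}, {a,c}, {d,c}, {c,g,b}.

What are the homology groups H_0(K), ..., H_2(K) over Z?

H_0 = Z,  H_1 = Z,  H_2 = 0.

Take the total order a < b < c < d < e < f < g < h on the vertex set. Then K (dimension 2) consists of the simplices:

  0-simplices (8): a, b, c, d, e, f, g, h
  1-simplices (10): ac, bc, bg, bh, cd, ce, cg, ch, ef, fh
  2-simplices (2): bcg, bch

Hence C_0 ≅ Z^8, C_1 ≅ Z^10, C_2 ≅ Z^2.

∂_1: C_1 → C_0 maps an edge to its endpoints' difference, ∂[p,q] = q − p. For instance
  ∂fh = h − f.
As a 8×10 matrix over Z this has rank 7, with invariant factors (1,1,1,1,1,1,1).

The boundary map ∂_2: C_2 → C_1 maps a triangle to the signed sum of its edges. For instance
  ∂bch = ch − bh + bc,
  ∂bcg = cg − bg + bc.
As a 10×2 matrix over Z this has rank 2, with invariant factors (1,1).

Now H_k = ker ∂_k / im ∂_{k+1}, so:

  H_0: rank C_0 − rank ∂_1 = 8 − 7 = 1, and the invariant factors of ∂_1 are all 1, so H_0 ≅ Z.
  H_1: rank ker ∂_1 − rank ∂_2 = (10 − 7) − 2 = 1, and the invariant factors of ∂_2 are all 1, so H_1 ≅ Z.
  H_2: rank ker ∂_2 − rank ∂_3 = (2 − 2) − 0 = 0, and there is no ∂_3, so H_2 ≅ 0.

As a check, the Euler characteristic is 8 − 10 + 2 = 0, which agrees with 1 − 1 + 0 = 0.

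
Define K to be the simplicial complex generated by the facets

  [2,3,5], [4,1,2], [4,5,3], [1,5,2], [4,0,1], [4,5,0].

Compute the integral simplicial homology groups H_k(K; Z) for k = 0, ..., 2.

Take the total order 0 < 1 < 2 < 3 < 4 < 5 on the vertex set. Then K (dimension 2) consists of the simplices:

  0-simplices (6): [0], [1], [2], [3], [4], [5]
  1-simplices (12): [0,1], [0,4], [0,5], [1,2], [1,4], [1,5], [2,3], [2,4], [2,5], [3,4], [3,5], [4,5]
  2-simplices (6): [0,1,4], [0,4,5], [1,2,4], [1,2,5], [2,3,5], [3,4,5]

giving chain groups C_0 ≅ Z^6, C_1 ≅ Z^12, C_2 ≅ Z^6.

Boundary ∂_1: C_1 → C_0 sends each edge [p,q] (with p < q) to q − p. For instance
  ∂[4,5] = [5] − [4].
The 6×12 boundary matrix has rank 5 and Smith normal form diag(1,1,1,1,1).

∂_2: C_2 → C_1 acts by ∂[p,q,r] = [q,r] − [p,r] + [p,q]. For instance
  ∂[3,4,5] = [4,5] − [3,5] + [3,4],
  ∂[2,3,5] = [3,5] − [2,5] + [2,3].
The resulting 12×6 matrix has rank 6, and its Smith normal form has invariant factors (1,1,1,1,1,1).

From H_k ≅ ker(∂_k) / im(∂_{k+1}) we obtain:

  H_0: rank C_0 − rank ∂_1 = 6 − 5 = 1, and the invariant factors of ∂_1 are all 1, so H_0 = Z.
  H_1: rank ker ∂_1 − rank ∂_2 = (12 − 5) − 6 = 1, and the invariant factors of ∂_2 are all 1, so H_1 = Z.
  H_2: rank ker ∂_2 − rank ∂_3 = (6 − 6) − 0 = 0, and there is no ∂_3, so H_2 = 0.

H_0 = Z,  H_1 = Z,  H_2 = 0.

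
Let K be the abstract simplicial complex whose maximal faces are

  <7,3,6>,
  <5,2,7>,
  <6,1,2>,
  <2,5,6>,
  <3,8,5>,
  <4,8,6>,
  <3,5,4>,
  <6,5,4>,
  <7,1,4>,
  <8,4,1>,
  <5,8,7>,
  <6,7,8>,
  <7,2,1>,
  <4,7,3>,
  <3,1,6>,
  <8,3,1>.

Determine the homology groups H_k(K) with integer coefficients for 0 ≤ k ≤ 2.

We work with the vertex ordering 1 < 2 < 3 < 4 < 5 < 6 < 7 < 8. The simplices of K, each written with vertices in increasing order, are:

  0-simplices (8): [1], [2], [3], [4], [5], [6], [7], [8]
  1-simplices (24): (24 of them)
  2-simplices (16): [1,2,6], [1,2,7], [1,3,6], [1,3,8], [1,4,7], [1,4,8], [2,5,6], [2,5,7], [3,4,5], [3,4,7], [3,5,8], [3,6,7], [4,5,6], [4,6,8], [5,7,8], [6,7,8]

Hence C_0 ≅ Z^8, C_1 ≅ Z^24, C_2 ≅ Z^16.

∂_1: C_1 → C_0 is given by ∂[p,q] = [q] − [p]. For instance
  ∂[3,8] = [8] − [3].
The resulting 8×24 matrix has rank 7, and its Smith normal form has invariant factors (1,1,1,1,1,1,1).

Boundary ∂_2: C_2 → C_1 acts by ∂[p,q,r] = [q,r] − [p,r] + [p,q]. For instance
  ∂[3,5,8] = [5,8] − [3,8] + [3,5],
  ∂[1,3,8] = [3,8] − [1,8] + [1,3].
As a 24×16 matrix over Z this has rank 15, with invariant factors (1,1,1,1,1,1,1,1,1,1,1,1,1,1,1).

From H_k ≅ ker(∂_k) / im(∂_{k+1}) we obtain:

  H_0: rank C_0 − rank ∂_1 = 8 − 7 = 1, and the invariant factors of ∂_1 are all 1, so H_0 ≅ Z.
  H_1: rank ker ∂_1 − rank ∂_2 = (24 − 7) − 15 = 2, and the invariant factors of ∂_2 are all 1, so H_1 ≅ Z^2.
  H_2: rank ker ∂_2 − rank ∂_3 = (16 − 15) − 0 = 1, and there is no ∂_3, so H_2 ≅ Z.

H_0 = Z,  H_1 = Z^2,  H_2 = Z.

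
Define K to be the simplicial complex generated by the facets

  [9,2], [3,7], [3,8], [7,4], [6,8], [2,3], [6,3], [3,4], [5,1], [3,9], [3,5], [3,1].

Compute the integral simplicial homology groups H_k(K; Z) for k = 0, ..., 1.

Fix the vertex order 1 < 2 < 3 < 4 < 5 < 6 < 7 < 8 < 9 and write every simplex with vertices in increasing order. Then dim K = 1 and the simplices of K are:

  0-simplices (9): [1], [2], [3], [4], [5], [6], [7], [8], [9]
  1-simplices (12): [1,3], [1,5], [2,3], [2,9], [3,4], [3,5], [3,6], [3,7], [3,8], [3,9], [4,7], [6,8]

giving chain groups C_0 ≅ Z^9, C_1 ≅ Z^12.

Boundary ∂_1: C_1 → C_0 is given by ∂[p,q] = [q] − [p]. For instance
  ∂[3,5] = [5] − [3].
This gives a 9×12 integer matrix of rank 8; reducing to Smith normal form yields diagonal entries (1,1,1,1,1,1,1,1).

Computing H_k = (kernel of ∂_k) / (image of ∂_{k+1}):

  H_0: rank C_0 − rank ∂_1 = 9 − 8 = 1, and the invariant factors of ∂_1 are all 1, so H_0 = Z.
  H_1: rank ker ∂_1 − rank ∂_2 = (12 − 8) − 0 = 4, and there is no ∂_2, so H_1 = Z^4.

H_0 ≅ Z,  H_1 ≅ Z^4.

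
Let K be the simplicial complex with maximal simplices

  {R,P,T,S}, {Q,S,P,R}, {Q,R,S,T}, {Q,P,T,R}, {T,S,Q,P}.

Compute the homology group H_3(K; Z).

Take the total order P < Q < R < S < T on the vertex set. Then K (dimension 3) consists of the simplices:

  0-simplices (5): P, Q, R, S, T
  1-simplices (10): PQ, PR, PS, PT, QR, QS, QT, RS, RT, ST
  2-simplices (10): PQR, PQS, PQT, PRS, PRT, PST, QRS, QRT, QST, RST
  3-simplices (5): PQRS, PQRT, PQST, PRST, QRST

so the chain groups are C_0 ≅ Z^5, C_1 ≅ Z^10, C_2 ≅ Z^10, C_3 ≅ Z^5.

The boundary map ∂_1: C_1 → C_0 is given by ∂[p,q] = [q] − [p]. For instance
  ∂ST = T − S.
The 5×10 boundary matrix has rank 4 and Smith normal form diag(1,1,1,1).

Boundary ∂_2: C_2 → C_1 maps a triangle to the signed sum of its edges. For instance
  ∂RST = ST − RT + RS,
  ∂PQT = QT − PT + PQ.
This gives a 10×10 integer matrix of rank 6; reducing to Smith normal form yields diagonal entries (1,1,1,1,1,1).

∂_3: C_3 → C_2 sends each 3-simplex σ to the alternating sum Σ_i (−1)^i (σ with its i-th vertex removed). For instance
  ∂PQRS = QRS − PRS + PQS − PQR,
  ∂QRST = RST − QST + QRT − QRS.
As a 10×5 matrix over Z this has rank 4, with invariant factors (1,1,1,1).

Computing H_k = (kernel of ∂_k) / (image of ∂_{k+1}):

  H_3: rank ker ∂_3 − rank ∂_4 = (5 − 4) − 0 = 1, and there is no ∂_4, so H_3 = Z.

H_3 = Z.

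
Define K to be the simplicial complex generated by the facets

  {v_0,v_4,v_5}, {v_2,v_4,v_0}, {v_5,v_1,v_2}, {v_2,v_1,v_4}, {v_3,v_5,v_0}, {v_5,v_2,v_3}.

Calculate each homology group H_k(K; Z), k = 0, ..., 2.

K has 6 vertices, 12 edges, 6 triangles.
rank ∂_0 = 0, rank ∂_1 = 5 ⇒ b_0 = 6 − 0 − 5 = 1; all invariant factors of ∂_1 are 1 so no torsion. So H_0 ≅ Z.
rank ∂_1 = 5, rank ∂_2 = 6 ⇒ b_1 = 12 − 5 − 6 = 1; all invariant factors of ∂_2 are 1 so no torsion. So H_1 ≅ Z.
rank ∂_2 = 6, rank ∂_3 = 0 ⇒ b_2 = 6 − 6 − 0 = 0. So H_2 ≅ 0.

H_0 = Z,  H_1 = Z,  H_2 = 0.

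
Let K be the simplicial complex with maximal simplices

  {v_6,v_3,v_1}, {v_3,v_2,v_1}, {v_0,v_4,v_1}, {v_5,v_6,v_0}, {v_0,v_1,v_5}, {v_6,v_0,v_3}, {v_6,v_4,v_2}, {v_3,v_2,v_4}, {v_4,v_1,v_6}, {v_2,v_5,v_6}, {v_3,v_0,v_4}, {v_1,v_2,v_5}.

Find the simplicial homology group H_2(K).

H_2 = 0.

Fix the vertex order v_0 < v_1 < v_2 < v_3 < v_4 < v_5 < v_6 and write every simplex with vertices in increasing order. Then dim K = 2 and the simplices of K are:

  0-simplices (7): [v_0], [v_1], [v_2], [v_3], [v_4], [v_5], [v_6]
  1-simplices (18): (18 of them)
  2-simplices (12): (12 of them)

so the chain groups are C_0 ≅ Z^7, C_1 ≅ Z^18, C_2 ≅ Z^12.

Boundary ∂_1: C_1 → C_0 maps an edge to its endpoints' difference, ∂[p,q] = q − p. For instance
  ∂[v_0,v_3] = [v_3] − [v_0].
The 7×18 boundary matrix has rank 6 and Smith normal form diag(1,1,1,1,1,1).

∂_2: C_2 → C_1 sends each 2-simplex [p,q,r] to [q,r] − [p,r] + [p,q]. For instance
  ∂[v_0,v_1,v_4] = [v_1,v_4] − [v_0,v_4] + [v_0,v_1],
  ∂[v_1,v_2,v_5] = [v_2,v_5] − [v_1,v_5] + [v_1,v_2].
The 18×12 boundary matrix has rank 12 and Smith normal form diag(1,1,1,1,1,1,1,1,1,1,1,2).

From H_k ≅ ker(∂_k) / im(∂_{k+1}) we obtain:

  H_2: rank ker ∂_2 − rank ∂_3 = (12 − 12) − 0 = 0, and there is no ∂_3, so H_2 ≅ 0.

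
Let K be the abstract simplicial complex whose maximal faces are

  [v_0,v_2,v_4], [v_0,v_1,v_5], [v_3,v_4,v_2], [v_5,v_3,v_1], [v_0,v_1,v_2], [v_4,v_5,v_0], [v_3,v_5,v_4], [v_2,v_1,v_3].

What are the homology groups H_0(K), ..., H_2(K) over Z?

H_0 = Z,  H_1 = 0,  H_2 = Z.

Order the vertices as v_0 < v_1 < v_2 < v_3 < v_4 < v_5. Listing each simplex with vertices in this order, K has dimension 2 with simplices:

  0-simplices (6): [v_0], [v_1], [v_2], [v_3], [v_4], [v_5]
  1-simplices (12): [v_0,v_1], [v_0,v_2], [v_0,v_4], [v_0,v_5], [v_1,v_2], [v_1,v_3], [v_1,v_5], [v_2,v_3], [v_2,v_4], [v_3,v_4], [v_3,v_5], [v_4,v_5]
  2-simplices (8): [v_0,v_1,v_2], [v_0,v_1,v_5], [v_0,v_2,v_4], [v_0,v_4,v_5], [v_1,v_2,v_3], [v_1,v_3,v_5], [v_2,v_3,v_4], [v_3,v_4,v_5]

giving chain groups C_0 ≅ Z^6, C_1 ≅ Z^12, C_2 ≅ Z^8.

∂_1: C_1 → C_0 is given by ∂[p,q] = [q] − [p]. For instance
  ∂[v_1,v_5] = [v_5] − [v_1].
The 6×12 boundary matrix has rank 5 and Smith normal form diag(1,1,1,1,1).

The boundary map ∂_2: C_2 → C_1 acts by ∂[p,q,r] = [q,r] − [p,r] + [p,q]. For instance
  ∂[v_0,v_1,v_2] = [v_1,v_2] − [v_0,v_2] + [v_0,v_1],
  ∂[v_1,v_3,v_5] = [v_3,v_5] − [v_1,v_5] + [v_1,v_3].
This gives a 12×8 integer matrix of rank 7; reducing to Smith normal form yields diagonal entries (1,1,1,1,1,1,1).

Reading off H_k = ker ∂_k / im ∂_{k+1}:

  H_0: rank C_0 − rank ∂_1 = 6 − 5 = 1, and the invariant factors of ∂_1 are all 1, so H_0 ≅ Z.
  H_1: rank ker ∂_1 − rank ∂_2 = (12 − 5) − 7 = 0, and the invariant factors of ∂_2 are all 1, so H_1 ≅ 0.
  H_2: rank ker ∂_2 − rank ∂_3 = (8 − 7) − 0 = 1, and there is no ∂_3, so H_2 ≅ Z.

As a check, the Euler characteristic is 6 − 12 + 8 = 2, which agrees with 1 − 0 + 1 = 2.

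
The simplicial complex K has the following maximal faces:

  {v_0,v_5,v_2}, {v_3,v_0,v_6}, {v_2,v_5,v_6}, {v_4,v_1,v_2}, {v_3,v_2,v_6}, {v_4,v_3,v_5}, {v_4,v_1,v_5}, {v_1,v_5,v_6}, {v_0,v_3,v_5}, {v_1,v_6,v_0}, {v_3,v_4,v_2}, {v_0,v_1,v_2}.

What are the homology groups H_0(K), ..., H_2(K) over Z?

H_0 = Z,  H_1 = Z/2,  H_2 = 0.

Take the total order v_0 < v_1 < v_2 < v_3 < v_4 < v_5 < v_6 on the vertex set. Then K (dimension 2) consists of the simplices:

  0-simplices (7): [v_0], [v_1], [v_2], [v_3], [v_4], [v_5], [v_6]
  1-simplices (18): (18 of them)
  2-simplices (12): (12 of them)

so the chain groups are C_0 ≅ Z^7, C_1 ≅ Z^18, C_2 ≅ Z^12.

∂_1: C_1 → C_0 maps an edge to its endpoints' difference, ∂[p,q] = q − p. For instance
  ∂[v_1,v_6] = [v_6] − [v_1].
As a 7×18 matrix over Z this has rank 6, with invariant factors (1,1,1,1,1,1).

Boundary ∂_2: C_2 → C_1 acts by ∂[p,q,r] = [q,r] − [p,r] + [p,q]. For instance
  ∂[v_1,v_2,v_4] = [v_2,v_4] − [v_1,v_4] + [v_1,v_2],
  ∂[v_3,v_4,v_5] = [v_4,v_5] − [v_3,v_5] + [v_3,v_4].
As a 18×12 matrix over Z this has rank 12, with invariant factors (1,1,1,1,1,1,1,1,1,1,1,2).

From H_k ≅ ker(∂_k) / im(∂_{k+1}) we obtain:

  H_0: rank C_0 − rank ∂_1 = 7 − 6 = 1, and the invariant factors of ∂_1 are all 1, so H_0 = Z.
  H_1: rank ker ∂_1 − rank ∂_2 = (18 − 6) − 12 = 0, and ∂_2 has invariant factor 2 > 1, so H_1 = Z/2.
  H_2: rank ker ∂_2 − rank ∂_3 = (12 − 12) − 0 = 0, and there is no ∂_3, so H_2 = 0.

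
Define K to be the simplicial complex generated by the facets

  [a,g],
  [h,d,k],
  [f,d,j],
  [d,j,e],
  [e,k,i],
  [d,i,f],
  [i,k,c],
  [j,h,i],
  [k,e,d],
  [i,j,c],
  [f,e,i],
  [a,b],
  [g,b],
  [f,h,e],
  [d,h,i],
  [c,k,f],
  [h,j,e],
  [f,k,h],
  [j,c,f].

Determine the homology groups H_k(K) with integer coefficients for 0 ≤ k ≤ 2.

We work with the vertex ordering a < b < c < d < e < f < g < h < i < j < k. The simplices of K, each written with vertices in increasing order, are:

  0-simplices (11): a, b, c, d, e, f, g, h, i, j, k
  1-simplices (27): ab, ag, bg, cf, ci, cj, ck, de, df, dh, di, dj, dk, ef, eh, ei, ej, ek, fh, fi, fj, fk, hi, hj, hk, ij, ik
  2-simplices (16): cfj, cfk, cij, cik, dej, dek, dfi, dfj, dhi, dhk, efh, efi, ehj, eik, fhk, hij

so the chain groups are C_0 ≅ Z^11, C_1 ≅ Z^27, C_2 ≅ Z^16.

The boundary map ∂_1: C_1 → C_0 is given by ∂[p,q] = [q] − [p].
As a 11×27 matrix over Z this has rank 9, with invariant factors (1,1,1,1,1,1,1,1,1).

Boundary ∂_2: C_2 → C_1 sends each 2-simplex [p,q,r] to [q,r] − [p,r] + [p,q]. For instance
  ∂cik = ik − ck + ci,
  ∂dhi = hi − di + dh.
The resulting 27×16 matrix has rank 15, and its Smith normal form has invariant factors (1,1,1,1,1,1,1,1,1,1,1,1,1,1,1).

Reading off H_k = ker ∂_k / im ∂_{k+1}:

  H_0: rank C_0 − rank ∂_1 = 11 − 9 = 2, and the invariant factors of ∂_1 are all 1, so H_0 = Z^2.
  H_1: rank ker ∂_1 − rank ∂_2 = (27 − 9) − 15 = 3, and the invariant factors of ∂_2 are all 1, so H_1 = Z^3.
  H_2: rank ker ∂_2 − rank ∂_3 = (16 − 15) − 0 = 1, and there is no ∂_3, so H_2 = Z.

(K is a triangulation of the disjoint union of the circle S^1 and the torus T^2.)

H_0 ≅ Z^2,  H_1 ≅ Z^3,  H_2 ≅ Z.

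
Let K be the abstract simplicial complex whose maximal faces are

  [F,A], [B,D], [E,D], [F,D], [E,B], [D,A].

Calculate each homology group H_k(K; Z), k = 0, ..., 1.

We work with the vertex ordering A < B < D < E < F. The simplices of K, each written with vertices in increasing order, are:

  0-simplices (5): A, B, D, E, F
  1-simplices (6): AD, AF, BD, BE, DE, DF

Hence C_0 ≅ Z^5, C_1 ≅ Z^6.

∂_1: C_1 → C_0 sends each edge [p,q] (with p < q) to q − p. For instance
  ∂AF = F − A.
As a 5×6 matrix over Z this has rank 4, with invariant factors (1,1,1,1).

Reading off H_k = ker ∂_k / im ∂_{k+1}:

  H_0: rank C_0 − rank ∂_1 = 5 − 4 = 1, and the invariant factors of ∂_1 are all 1, so H_0 = Z.
  H_1: rank ker ∂_1 − rank ∂_2 = (6 − 4) − 0 = 2, and there is no ∂_2, so H_1 = Z^2.

H_0 ≅ Z,  H_1 ≅ Z^2.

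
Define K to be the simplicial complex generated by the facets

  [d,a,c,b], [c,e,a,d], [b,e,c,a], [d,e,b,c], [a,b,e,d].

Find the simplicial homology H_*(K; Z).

H_0 = Z,  H_1 = 0,  H_2 = 0,  H_3 = Z.

Order the vertices as a < b < c < d < e. Listing each simplex with vertices in this order, K has dimension 3 with simplices:

  0-simplices (5): a, b, c, d, e
  1-simplices (10): ab, ac, ad, ae, bc, bd, be, cd, ce, de
  2-simplices (10): abc, abd, abe, acd, ace, ade, bcd, bce, bde, cde
  3-simplices (5): abcd, abce, abde, acde, bcde

so the chain groups are C_0 ≅ Z^5, C_1 ≅ Z^10, C_2 ≅ Z^10, C_3 ≅ Z^5.

∂_1: C_1 → C_0 maps an edge to its endpoints' difference, ∂[p,q] = q − p.
This gives a 5×10 integer matrix of rank 4; reducing to Smith normal form yields diagonal entries (1,1,1,1).

Boundary ∂_2: C_2 → C_1 acts by ∂[p,q,r] = [q,r] − [p,r] + [p,q]. For instance
  ∂ade = de − ae + ad,
  ∂bde = de − be + bd.
The resulting 10×10 matrix has rank 6, and its Smith normal form has invariant factors (1,1,1,1,1,1).

The boundary map ∂_3: C_3 → C_2 sends each 3-simplex σ to the alternating sum Σ_i (−1)^i (σ with its i-th vertex removed). For instance
  ∂acde = cde − ade + ace − acd,
  ∂abde = bde − ade + abe − abd.
The resulting 10×5 matrix has rank 4, and its Smith normal form has invariant factors (1,1,1,1).

Computing H_k = (kernel of ∂_k) / (image of ∂_{k+1}):

  H_0: rank C_0 − rank ∂_1 = 5 − 4 = 1, and the invariant factors of ∂_1 are all 1, so H_0 ≅ Z.
  H_1: rank ker ∂_1 − rank ∂_2 = (10 − 4) − 6 = 0, and the invariant factors of ∂_2 are all 1, so H_1 ≅ 0.
  H_2: rank ker ∂_2 − rank ∂_3 = (10 − 6) − 4 = 0, and the invariant factors of ∂_3 are all 1, so H_2 ≅ 0.
  H_3: rank ker ∂_3 − rank ∂_4 = (5 − 4) − 0 = 1, and there is no ∂_4, so H_3 ≅ Z.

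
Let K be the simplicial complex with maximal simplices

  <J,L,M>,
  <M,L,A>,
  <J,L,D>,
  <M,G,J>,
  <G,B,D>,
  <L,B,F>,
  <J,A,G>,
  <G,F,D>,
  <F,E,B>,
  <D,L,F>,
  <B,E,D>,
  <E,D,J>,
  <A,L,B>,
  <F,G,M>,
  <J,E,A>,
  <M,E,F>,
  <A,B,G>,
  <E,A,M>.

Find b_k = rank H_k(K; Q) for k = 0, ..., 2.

Order the vertices as A < B < D < E < F < G < J < L < M. Listing each simplex with vertices in this order, K has dimension 2 with simplices:

  0-simplices (9): A, B, D, E, F, G, J, L, M
  1-simplices (27): AB, AE, AG, AJ, AL, AM, BD, BE, BF, BG, BL, DE, DF, DG, DJ, DL, EF, EJ, EM, FG, FL, FM, GJ, GM, JL, JM, LM
  2-simplices (18): ABG, ABL, AEJ, AEM, AGJ, ALM, BDE, BDG, BEF, BFL, DEJ, DFG, DFL, DJL, EFM, FGM, GJM, JLM

so the chain groups are C_0 ≅ Z^9, C_1 ≅ Z^27, C_2 ≅ Z^18.

Boundary ∂_1: C_1 → C_0 sends each edge [p,q] (with p < q) to q − p. For instance
  ∂LM = M − L.
The 9×27 boundary matrix has rank 8 and Smith normal form diag(1,1,1,1,1,1,1,1).

Boundary ∂_2: C_2 → C_1 acts by ∂[p,q,r] = [q,r] − [p,r] + [p,q]. For instance
  ∂EFM = FM − EM + EF,
  ∂BDE = DE − BE + BD.
The resulting 27×18 matrix has rank 18, and its Smith normal form has invariant factors (1,1,1,1,1,1,1,1,1,1,1,1,1,1,1,1,1,2).

Reading off H_k = ker ∂_k / im ∂_{k+1}:

  H_0: rank C_0 − rank ∂_1 = 9 − 8 = 1, and the invariant factors of ∂_1 are all 1, so H_0 ≅ Z.
  H_1: rank ker ∂_1 − rank ∂_2 = (27 − 8) − 18 = 1, and ∂_2 has invariant factor 2 > 1, so H_1 ≅ Z ⊕ Z/2.
  H_2: rank ker ∂_2 − rank ∂_3 = (18 − 18) − 0 = 0, and there is no ∂_3, so H_2 ≅ 0.

Hence the Betti numbers are b_0 = 1, b_1 = 1, b_2 = 0.

b_0 = 1, b_1 = 1, b_2 = 0.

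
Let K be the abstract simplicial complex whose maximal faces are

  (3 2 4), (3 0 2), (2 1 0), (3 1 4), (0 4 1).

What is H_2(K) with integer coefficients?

H_2 = 0.

We work with the vertex ordering 0 < 1 < 2 < 3 < 4. The simplices of K, each written with vertices in increasing order, are:

  0-simplices (5): [0], [1], [2], [3], [4]
  1-simplices (10): [0,1], [0,2], [0,3], [0,4], [1,2], [1,3], [1,4], [2,3], [2,4], [3,4]
  2-simplices (5): [0,1,2], [0,1,4], [0,2,3], [1,3,4], [2,3,4]

Hence C_0 ≅ Z^5, C_1 ≅ Z^10, C_2 ≅ Z^5.

∂_1: C_1 → C_0 sends each edge [p,q] (with p < q) to q − p.
The resulting 5×10 matrix has rank 4, and its Smith normal form has invariant factors (1,1,1,1).

∂_2: C_2 → C_1 acts by ∂[p,q,r] = [q,r] − [p,r] + [p,q]. For instance
  ∂[1,3,4] = [3,4] − [1,4] + [1,3],
  ∂[0,1,2] = [1,2] − [0,2] + [0,1].
This gives a 10×5 integer matrix of rank 5; reducing to Smith normal form yields diagonal entries (1,1,1,1,1).

Reading off H_k = ker ∂_k / im ∂_{k+1}:

  H_2: rank ker ∂_2 − rank ∂_3 = (5 − 5) − 0 = 0, and there is no ∂_3, so H_2 ≅ 0.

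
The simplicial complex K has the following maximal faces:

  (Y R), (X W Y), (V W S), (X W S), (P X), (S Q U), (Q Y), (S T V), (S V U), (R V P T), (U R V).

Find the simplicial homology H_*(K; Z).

Order the vertices as P < Q < R < S < T < U < V < W < X < Y. Listing each simplex with vertices in this order, K has dimension 3 with simplices:

  0-simplices (10): P, Q, R, S, T, U, V, W, X, Y
  1-simplices (22): PR, PT, PV, PX, QS, QU, QY, RT, RU, RV, RY, ST, SU, SV, SW, SX, TV, UV, VW, WX, WY, XY
  2-simplices (11): PRT, PRV, PTV, QSU, RTV, RUV, STV, SUV, SVW, SWX, WXY
  3-simplices (1): PRTV

giving chain groups C_0 ≅ Z^10, C_1 ≅ Z^22, C_2 ≅ Z^11, C_3 ≅ Z^1.

∂_1: C_1 → C_0 is given by ∂[p,q] = [q] − [p].
The 10×22 boundary matrix has rank 9 and Smith normal form diag(1,1,1,1,1,1,1,1,1).

The boundary map ∂_2: C_2 → C_1 sends each 2-simplex [p,q,r] to [q,r] − [p,r] + [p,q]. For instance
  ∂RUV = UV − RV + RU,
  ∂QSU = SU − QU + QS.
As a 22×11 matrix over Z this has rank 10, with invariant factors (1,1,1,1,1,1,1,1,1,1).

The boundary map ∂_3: C_3 → C_2 sends each 3-simplex σ to the alternating sum Σ_i (−1)^i (σ with its i-th vertex removed). For instance
  ∂PRTV = RTV − PTV + PRV − PRT.
The 11×1 boundary matrix has rank 1 and Smith normal form diag(1).

From H_k ≅ ker(∂_k) / im(∂_{k+1}) we obtain:

  H_0: rank C_0 − rank ∂_1 = 10 − 9 = 1, and the invariant factors of ∂_1 are all 1, so H_0 = Z.
  H_1: rank ker ∂_1 − rank ∂_2 = (22 − 9) − 10 = 3, and the invariant factors of ∂_2 are all 1, so H_1 = Z^3.
  H_2: rank ker ∂_2 − rank ∂_3 = (11 − 10) − 1 = 0, and the invariant factors of ∂_3 are all 1, so H_2 = 0.
  H_3: rank ker ∂_3 − rank ∂_4 = (1 − 1) − 0 = 0, and there is no ∂_4, so H_3 = 0.

H_0 ≅ Z,  H_1 ≅ Z^3,  H_2 = 0,  H_3 = 0.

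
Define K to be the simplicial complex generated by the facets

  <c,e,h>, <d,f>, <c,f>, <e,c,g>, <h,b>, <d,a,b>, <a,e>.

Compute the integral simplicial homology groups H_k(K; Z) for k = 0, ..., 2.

Take the total order a < b < c < d < e < f < g < h on the vertex set. Then K (dimension 2) consists of the simplices:

  0-simplices (8): a, b, c, d, e, f, g, h
  1-simplices (12): ab, ad, ae, bd, bh, ce, cf, cg, ch, df, eg, eh
  2-simplices (3): abd, ceg, ceh

Hence C_0 ≅ Z^8, C_1 ≅ Z^12, C_2 ≅ Z^3.

∂_1: C_1 → C_0 is given by ∂[p,q] = [q] − [p]. For instance
  ∂ae = e − a.
This gives a 8×12 integer matrix of rank 7; reducing to Smith normal form yields diagonal entries (1,1,1,1,1,1,1).

∂_2: C_2 → C_1 acts by ∂[p,q,r] = [q,r] − [p,r] + [p,q]. For instance
  ∂ceh = eh − ch + ce,
  ∂abd = bd − ad + ab.
The resulting 12×3 matrix has rank 3, and its Smith normal form has invariant factors (1,1,1).

From H_k ≅ ker(∂_k) / im(∂_{k+1}) we obtain:

  H_0: rank C_0 − rank ∂_1 = 8 − 7 = 1, and the invariant factors of ∂_1 are all 1, so H_0 = Z.
  H_1: rank ker ∂_1 − rank ∂_2 = (12 − 7) − 3 = 2, and the invariant factors of ∂_2 are all 1, so H_1 = Z^2.
  H_2: rank ker ∂_2 − rank ∂_3 = (3 − 3) − 0 = 0, and there is no ∂_3, so H_2 = 0.

H_0 ≅ Z,  H_1 ≅ Z^2,  H_2 = 0.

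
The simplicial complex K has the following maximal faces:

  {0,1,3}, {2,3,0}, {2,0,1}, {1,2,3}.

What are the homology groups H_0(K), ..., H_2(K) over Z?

K has 4 vertices, 6 edges, 4 triangles.
rank ∂_0 = 0, rank ∂_1 = 3 ⇒ b_0 = 4 − 0 − 3 = 1; all invariant factors of ∂_1 are 1 so no torsion. So H_0 ≅ Z.
rank ∂_1 = 3, rank ∂_2 = 3 ⇒ b_1 = 6 − 3 − 3 = 0; all invariant factors of ∂_2 are 1 so no torsion. So H_1 ≅ 0.
rank ∂_2 = 3, rank ∂_3 = 0 ⇒ b_2 = 4 − 3 − 0 = 1. So H_2 ≅ Z.

H_0 = Z,  H_1 = 0,  H_2 = Z.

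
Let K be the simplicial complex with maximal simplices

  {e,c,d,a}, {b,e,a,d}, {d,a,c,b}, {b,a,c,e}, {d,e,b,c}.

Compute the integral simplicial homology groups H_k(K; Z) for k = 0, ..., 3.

Fix the vertex order a < b < c < d < e and write every simplex with vertices in increasing order. Then dim K = 3 and the simplices of K are:

  0-simplices (5): a, b, c, d, e
  1-simplices (10): ab, ac, ad, ae, bc, bd, be, cd, ce, de
  2-simplices (10): abc, abd, abe, acd, ace, ade, bcd, bce, bde, cde
  3-simplices (5): abcd, abce, abde, acde, bcde

giving chain groups C_0 ≅ Z^5, C_1 ≅ Z^10, C_2 ≅ Z^10, C_3 ≅ Z^5.

The boundary map ∂_1: C_1 → C_0 sends each edge [p,q] (with p < q) to q − p. For instance
  ∂ad = d − a.
As a 5×10 matrix over Z this has rank 4, with invariant factors (1,1,1,1).

∂_2: C_2 → C_1 maps a triangle to the signed sum of its edges. For instance
  ∂acd = cd − ad + ac,
  ∂cde = de − ce + cd.
This gives a 10×10 integer matrix of rank 6; reducing to Smith normal form yields diagonal entries (1,1,1,1,1,1).

The boundary map ∂_3: C_3 → C_2 sends each 3-simplex σ to the alternating sum Σ_i (−1)^i (σ with its i-th vertex removed). For instance
  ∂abcd = bcd − acd + abd − abc,
  ∂abce = bce − ace + abe − abc.
As a 10×5 matrix over Z this has rank 4, with invariant factors (1,1,1,1).

Now H_k = ker ∂_k / im ∂_{k+1}, so:

  H_0: rank C_0 − rank ∂_1 = 5 − 4 = 1, and the invariant factors of ∂_1 are all 1, so H_0 ≅ Z.
  H_1: rank ker ∂_1 − rank ∂_2 = (10 − 4) − 6 = 0, and the invariant factors of ∂_2 are all 1, so H_1 ≅ 0.
  H_2: rank ker ∂_2 − rank ∂_3 = (10 − 6) − 4 = 0, and the invariant factors of ∂_3 are all 1, so H_2 ≅ 0.
  H_3: rank ker ∂_3 − rank ∂_4 = (5 − 4) − 0 = 1, and there is no ∂_4, so H_3 ≅ Z.

As a check, the Euler characteristic is 5 − 10 + 10 − 5 = 0, which agrees with 1 − 0 + 0 − 1 = 0.
(K is a triangulation of the 3-sphere S^3.)

H_0 = Z,  H_1 = 0,  H_2 = 0,  H_3 = Z.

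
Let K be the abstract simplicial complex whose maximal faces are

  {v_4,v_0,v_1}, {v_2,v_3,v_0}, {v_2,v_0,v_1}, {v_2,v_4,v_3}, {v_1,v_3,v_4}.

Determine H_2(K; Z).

We work with the vertex ordering v_0 < v_1 < v_2 < v_3 < v_4. The simplices of K, each written with vertices in increasing order, are:

  0-simplices (5): [v_0], [v_1], [v_2], [v_3], [v_4]
  1-simplices (10): [v_0,v_1], [v_0,v_2], [v_0,v_3], [v_0,v_4], [v_1,v_2], [v_1,v_3], [v_1,v_4], [v_2,v_3], [v_2,v_4], [v_3,v_4]
  2-simplices (5): [v_0,v_1,v_2], [v_0,v_1,v_4], [v_0,v_2,v_3], [v_1,v_3,v_4], [v_2,v_3,v_4]

Hence C_0 ≅ Z^5, C_1 ≅ Z^10, C_2 ≅ Z^5.

∂_1: C_1 → C_0 is given by ∂[p,q] = [q] − [p]. For instance
  ∂[v_2,v_3] = [v_3] − [v_2].
The 5×10 boundary matrix has rank 4 and Smith normal form diag(1,1,1,1).

The boundary map ∂_2: C_2 → C_1 acts by ∂[p,q,r] = [q,r] − [p,r] + [p,q]. For instance
  ∂[v_2,v_3,v_4] = [v_3,v_4] − [v_2,v_4] + [v_2,v_3],
  ∂[v_0,v_2,v_3] = [v_2,v_3] − [v_0,v_3] + [v_0,v_2].
The 10×5 boundary matrix has rank 5 and Smith normal form diag(1,1,1,1,1).

Reading off H_k = ker ∂_k / im ∂_{k+1}:

  H_2: rank ker ∂_2 − rank ∂_3 = (5 − 5) − 0 = 0, and there is no ∂_3, so H_2 = 0.

(K is a triangulation of the Möbius band.)

H_2 = 0.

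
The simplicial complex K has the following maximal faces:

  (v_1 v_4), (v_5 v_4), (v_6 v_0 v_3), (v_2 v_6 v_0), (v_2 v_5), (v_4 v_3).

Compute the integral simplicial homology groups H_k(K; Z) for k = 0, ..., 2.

Order the vertices as v_0 < v_1 < v_2 < v_3 < v_4 < v_5 < v_6. Listing each simplex with vertices in this order, K has dimension 2 with simplices:

  0-simplices (7): [v_0], [v_1], [v_2], [v_3], [v_4], [v_5], [v_6]
  1-simplices (9): [v_0,v_2], [v_0,v_3], [v_0,v_6], [v_1,v_4], [v_2,v_5], [v_2,v_6], [v_3,v_4], [v_3,v_6], [v_4,v_5]
  2-simplices (2): [v_0,v_2,v_6], [v_0,v_3,v_6]

Hence C_0 ≅ Z^7, C_1 ≅ Z^9, C_2 ≅ Z^2.

The boundary map ∂_1: C_1 → C_0 sends each edge [p,q] (with p < q) to q − p. For instance
  ∂[v_2,v_5] = [v_5] − [v_2].
This gives a 7×9 integer matrix of rank 6; reducing to Smith normal form yields diagonal entries (1,1,1,1,1,1).

∂_2: C_2 → C_1 acts by ∂[p,q,r] = [q,r] − [p,r] + [p,q]. For instance
  ∂[v_0,v_2,v_6] = [v_2,v_6] − [v_0,v_6] + [v_0,v_2],
  ∂[v_0,v_3,v_6] = [v_3,v_6] − [v_0,v_6] + [v_0,v_3].
The 9×2 boundary matrix has rank 2 and Smith normal form diag(1,1).

Reading off H_k = ker ∂_k / im ∂_{k+1}:

  H_0: rank C_0 − rank ∂_1 = 7 − 6 = 1, and the invariant factors of ∂_1 are all 1, so H_0 ≅ Z.
  H_1: rank ker ∂_1 − rank ∂_2 = (9 − 6) − 2 = 1, and the invariant factors of ∂_2 are all 1, so H_1 ≅ Z.
  H_2: rank ker ∂_2 − rank ∂_3 = (2 − 2) − 0 = 0, and there is no ∂_3, so H_2 ≅ 0.

As a check, the Euler characteristic is 7 − 9 + 2 = 0, which agrees with 1 − 1 + 0 = 0.

H_0 = Z,  H_1 = Z,  H_2 = 0.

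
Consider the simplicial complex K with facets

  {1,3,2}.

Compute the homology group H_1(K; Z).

H_1 = 0.

Order the vertices as 1 < 2 < 3. Listing each simplex with vertices in this order, K has dimension 2 with simplices:

  0-simplices (3): [1], [2], [3]
  1-simplices (3): [1,2], [1,3], [2,3]
  2-simplices (1): [1,2,3]

Hence C_0 ≅ Z^3, C_1 ≅ Z^3, C_2 ≅ Z^1.

The boundary map ∂_1: C_1 → C_0 is given by ∂[p,q] = [q] − [p].
The 3×3 boundary matrix has rank 2 and Smith normal form diag(1,1).

The boundary map ∂_2: C_2 → C_1 acts by ∂[p,q,r] = [q,r] − [p,r] + [p,q]. For instance
  ∂[1,2,3] = [2,3] − [1,3] + [1,2].
The 3×1 boundary matrix has rank 1 and Smith normal form diag(1).

Computing H_k = (kernel of ∂_k) / (image of ∂_{k+1}):

  H_1: rank ker ∂_1 − rank ∂_2 = (3 − 2) − 1 = 0, and the invariant factors of ∂_2 are all 1, so H_1 = 0.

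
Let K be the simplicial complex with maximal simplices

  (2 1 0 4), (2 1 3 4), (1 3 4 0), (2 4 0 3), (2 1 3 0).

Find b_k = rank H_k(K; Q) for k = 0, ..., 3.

Take the total order 0 < 1 < 2 < 3 < 4 on the vertex set. Then K (dimension 3) consists of the simplices:

  0-simplices (5): [0], [1], [2], [3], [4]
  1-simplices (10): [0,1], [0,2], [0,3], [0,4], [1,2], [1,3], [1,4], [2,3], [2,4], [3,4]
  2-simplices (10): [0,1,2], [0,1,3], [0,1,4], [0,2,3], [0,2,4], [0,3,4], [1,2,3], [1,2,4], [1,3,4], [2,3,4]
  3-simplices (5): [0,1,2,3], [0,1,2,4], [0,1,3,4], [0,2,3,4], [1,2,3,4]

giving chain groups C_0 ≅ Z^5, C_1 ≅ Z^10, C_2 ≅ Z^10, C_3 ≅ Z^5.

∂_1: C_1 → C_0 maps an edge to its endpoints' difference, ∂[p,q] = q − p.
The 5×10 boundary matrix has rank 4 and Smith normal form diag(1,1,1,1).

The boundary map ∂_2: C_2 → C_1 acts by ∂[p,q,r] = [q,r] − [p,r] + [p,q]. For instance
  ∂[0,1,4] = [1,4] − [0,4] + [0,1],
  ∂[0,1,3] = [1,3] − [0,3] + [0,1].
This gives a 10×10 integer matrix of rank 6; reducing to Smith normal form yields diagonal entries (1,1,1,1,1,1).

∂_3: C_3 → C_2 sends each 3-simplex σ to the alternating sum Σ_i (−1)^i (σ with its i-th vertex removed). For instance
  ∂[0,2,3,4] = [2,3,4] − [0,3,4] + [0,2,4] − [0,2,3],
  ∂[1,2,3,4] = [2,3,4] − [1,3,4] + [1,2,4] − [1,2,3].
This gives a 10×5 integer matrix of rank 4; reducing to Smith normal form yields diagonal entries (1,1,1,1).

From H_k ≅ ker(∂_k) / im(∂_{k+1}) we obtain:

  H_0: rank C_0 − rank ∂_1 = 5 − 4 = 1, and the invariant factors of ∂_1 are all 1, so H_0 ≅ Z.
  H_1: rank ker ∂_1 − rank ∂_2 = (10 − 4) − 6 = 0, and the invariant factors of ∂_2 are all 1, so H_1 ≅ 0.
  H_2: rank ker ∂_2 − rank ∂_3 = (10 − 6) − 4 = 0, and the invariant factors of ∂_3 are all 1, so H_2 ≅ 0.
  H_3: rank ker ∂_3 − rank ∂_4 = (5 − 4) − 0 = 1, and there is no ∂_4, so H_3 ≅ Z.

Hence the Betti numbers are b_0 = 1, b_1 = 0, b_2 = 0, b_3 = 1.

b_0 = 1, b_1 = 0, b_2 = 0, b_3 = 1.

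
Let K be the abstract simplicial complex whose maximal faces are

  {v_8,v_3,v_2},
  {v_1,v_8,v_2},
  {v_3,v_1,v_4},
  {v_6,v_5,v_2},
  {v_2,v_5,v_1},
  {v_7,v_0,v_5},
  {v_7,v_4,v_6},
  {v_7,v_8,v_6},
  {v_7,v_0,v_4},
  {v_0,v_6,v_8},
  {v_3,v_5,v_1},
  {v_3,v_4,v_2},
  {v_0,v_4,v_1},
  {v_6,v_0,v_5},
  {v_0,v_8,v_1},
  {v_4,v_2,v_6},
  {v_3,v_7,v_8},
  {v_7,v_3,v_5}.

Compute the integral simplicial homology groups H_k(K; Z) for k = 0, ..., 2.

H_0 ≅ Z,  H_1 ≅ Z ⊕ Z/2Z,  H_2 = 0.

Fix the vertex order v_0 < v_1 < v_2 < v_3 < v_4 < v_5 < v_6 < v_7 < v_8 and write every simplex with vertices in increasing order. Then dim K = 2 and the simplices of K are:

  0-simplices (9): [v_0], [v_1], [v_2], [v_3], [v_4], [v_5], [v_6], [v_7], [v_8]
  1-simplices (27): (27 of them)
  2-simplices (18): (18 of them)

Hence C_0 ≅ Z^9, C_1 ≅ Z^27, C_2 ≅ Z^18.

The boundary map ∂_1: C_1 → C_0 is given by ∂[p,q] = [q] − [p]. For instance
  ∂[v_0,v_5] = [v_5] − [v_0].
The 9×27 boundary matrix has rank 8 and Smith normal form diag(1,1,1,1,1,1,1,1).

∂_2: C_2 → C_1 acts by ∂[p,q,r] = [q,r] − [p,r] + [p,q]. For instance
  ∂[v_2,v_3,v_8] = [v_3,v_8] − [v_2,v_8] + [v_2,v_3],
  ∂[v_2,v_5,v_6] = [v_5,v_6] − [v_2,v_6] + [v_2,v_5].
The resulting 27×18 matrix has rank 18, and its Smith normal form has invariant factors (1,1,1,1,1,1,1,1,1,1,1,1,1,1,1,1,1,2).

From H_k ≅ ker(∂_k) / im(∂_{k+1}) we obtain:

  H_0: rank C_0 − rank ∂_1 = 9 − 8 = 1, and the invariant factors of ∂_1 are all 1, so H_0 ≅ Z.
  H_1: rank ker ∂_1 − rank ∂_2 = (27 − 8) − 18 = 1, and ∂_2 has invariant factor 2 > 1, so H_1 ≅ Z ⊕ Z/2Z.
  H_2: rank ker ∂_2 − rank ∂_3 = (18 − 18) − 0 = 0, and there is no ∂_3, so H_2 ≅ 0.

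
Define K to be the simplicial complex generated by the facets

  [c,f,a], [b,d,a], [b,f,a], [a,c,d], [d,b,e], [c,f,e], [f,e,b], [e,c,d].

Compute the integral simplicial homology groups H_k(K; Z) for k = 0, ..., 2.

K has 6 vertices, 12 edges, 8 triangles.
rank ∂_0 = 0, rank ∂_1 = 5 ⇒ b_0 = 6 − 0 − 5 = 1; all invariant factors of ∂_1 are 1 so no torsion. So H_0 = Z.
rank ∂_1 = 5, rank ∂_2 = 7 ⇒ b_1 = 12 − 5 − 7 = 0; all invariant factors of ∂_2 are 1 so no torsion. So H_1 = 0.
rank ∂_2 = 7, rank ∂_3 = 0 ⇒ b_2 = 8 − 7 − 0 = 1. So H_2 = Z.

H_0 = Z,  H_1 = 0,  H_2 = Z.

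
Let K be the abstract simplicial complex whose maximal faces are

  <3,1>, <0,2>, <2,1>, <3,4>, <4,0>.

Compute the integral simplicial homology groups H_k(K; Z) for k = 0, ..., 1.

H_0 ≅ Z,  H_1 ≅ Z.

Fix the vertex order 0 < 1 < 2 < 3 < 4 and write every simplex with vertices in increasing order. Then dim K = 1 and the simplices of K are:

  0-simplices (5): [0], [1], [2], [3], [4]
  1-simplices (5): [0,2], [0,4], [1,2], [1,3], [3,4]

Hence C_0 ≅ Z^5, C_1 ≅ Z^5.

∂_1: C_1 → C_0 maps an edge to its endpoints' difference, ∂[p,q] = q − p.
The resulting 5×5 matrix has rank 4, and its Smith normal form has invariant factors (1,1,1,1).

Now H_k = ker ∂_k / im ∂_{k+1}, so:

  H_0: rank C_0 − rank ∂_1 = 5 − 4 = 1, and the invariant factors of ∂_1 are all 1, so H_0 = Z.
  H_1: rank ker ∂_1 − rank ∂_2 = (5 − 4) − 0 = 1, and there is no ∂_2, so H_1 = Z.

(K is a triangulation of the circle S^1.)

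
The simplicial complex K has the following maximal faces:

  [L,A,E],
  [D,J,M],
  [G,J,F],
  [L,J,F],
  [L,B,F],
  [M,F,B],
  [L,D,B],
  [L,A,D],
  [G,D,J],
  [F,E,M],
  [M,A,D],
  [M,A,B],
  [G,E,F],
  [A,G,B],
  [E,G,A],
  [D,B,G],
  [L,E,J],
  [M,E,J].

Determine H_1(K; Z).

Order the vertices as A < B < D < E < F < G < J < L < M. Listing each simplex with vertices in this order, K has dimension 2 with simplices:

  0-simplices (9): A, B, D, E, F, G, J, L, M
  1-simplices (27): AB, AD, AE, AG, AL, AM, BD, BF, BG, BL, BM, DG, DJ, DL, DM, EF, EG, EJ, EL, EM, FG, FJ, FL, FM, GJ, JL, JM
  2-simplices (18): ABG, ABM, ADL, ADM, AEG, AEL, BDG, BDL, BFL, BFM, DGJ, DJM, EFG, EFM, EJL, EJM, FGJ, FJL

giving chain groups C_0 ≅ Z^9, C_1 ≅ Z^27, C_2 ≅ Z^18.

Boundary ∂_1: C_1 → C_0 sends each edge [p,q] (with p < q) to q − p. For instance
  ∂EM = M − E.
As a 9×27 matrix over Z this has rank 8, with invariant factors (1,1,1,1,1,1,1,1).

Boundary ∂_2: C_2 → C_1 acts by ∂[p,q,r] = [q,r] − [p,r] + [p,q]. For instance
  ∂FGJ = GJ − FJ + FG,
  ∂EFG = FG − EG + EF.
The 27×18 boundary matrix has rank 18 and Smith normal form diag(1,1,1,1,1,1,1,1,1,1,1,1,1,1,1,1,1,2).

Computing H_k = (kernel of ∂_k) / (image of ∂_{k+1}):

  H_1: rank ker ∂_1 − rank ∂_2 = (27 − 8) − 18 = 1, and ∂_2 has invariant factor 2 > 1, so H_1 = Z ⊕ Z/2Z.

H_1 ≅ Z ⊕ Z/2Z.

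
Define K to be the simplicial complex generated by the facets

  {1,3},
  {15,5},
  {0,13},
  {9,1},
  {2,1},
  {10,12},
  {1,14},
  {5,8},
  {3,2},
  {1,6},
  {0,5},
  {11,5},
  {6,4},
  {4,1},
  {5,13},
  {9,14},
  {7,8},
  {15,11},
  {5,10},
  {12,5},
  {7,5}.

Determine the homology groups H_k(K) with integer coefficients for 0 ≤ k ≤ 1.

Fix the vertex order 0 < 1 < 2 < 3 < 4 < 5 < 6 < 7 < 8 < 9 < 10 < 11 < 12 < 13 < 14 < 15 and write every simplex with vertices in increasing order. Then dim K = 1 and the simplices of K are:

  0-simplices (16): [0], [1], [2], [3], [4], [5], [6], [7], [8], [9], [10], [11], [12], [13], [14], [15]
  1-simplices (21): [0,5], [0,13], [1,2], [1,3], [1,4], [1,6], [1,9], [1,14], [2,3], [4,6], [5,7], [5,8], [5,10], [5,11], [5,12], [5,13], [5,15], [7,8], [9,14], [10,12], [11,15]

so the chain groups are C_0 ≅ Z^16, C_1 ≅ Z^21.

∂_1: C_1 → C_0 maps an edge to its endpoints' difference, ∂[p,q] = q − p.
This gives a 16×21 integer matrix of rank 14; reducing to Smith normal form yields diagonal entries (1,1,1,1,1,1,1,1,1,1,1,1,1,1).

Reading off H_k = ker ∂_k / im ∂_{k+1}:

  H_0: rank C_0 − rank ∂_1 = 16 − 14 = 2, and the invariant factors of ∂_1 are all 1, so H_0 ≅ Z^2.
  H_1: rank ker ∂_1 − rank ∂_2 = (21 − 14) − 0 = 7, and there is no ∂_2, so H_1 ≅ Z^7.

H_0 = Z^2,  H_1 = Z^7.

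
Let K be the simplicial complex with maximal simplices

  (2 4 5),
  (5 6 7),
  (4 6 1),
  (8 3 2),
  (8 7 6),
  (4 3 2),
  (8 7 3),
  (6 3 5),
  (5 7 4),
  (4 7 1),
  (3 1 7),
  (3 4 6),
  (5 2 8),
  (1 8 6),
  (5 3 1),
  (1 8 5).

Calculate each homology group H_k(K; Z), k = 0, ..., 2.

H_0 = Z,  H_1 = Z^2,  H_2 = Z.

Order the vertices as 1 < 2 < 3 < 4 < 5 < 6 < 7 < 8. Listing each simplex with vertices in this order, K has dimension 2 with simplices:

  0-simplices (8): [1], [2], [3], [4], [5], [6], [7], [8]
  1-simplices (24): (24 of them)
  2-simplices (16): [1,3,5], [1,3,7], [1,4,6], [1,4,7], [1,5,8], [1,6,8], [2,3,4], [2,3,8], [2,4,5], [2,5,8], [3,4,6], [3,5,6], [3,7,8], [4,5,7], [5,6,7], [6,7,8]

so the chain groups are C_0 ≅ Z^8, C_1 ≅ Z^24, C_2 ≅ Z^16.

Boundary ∂_1: C_1 → C_0 sends each edge [p,q] (with p < q) to q − p. For instance
  ∂[2,5] = [5] − [2].
The 8×24 boundary matrix has rank 7 and Smith normal form diag(1,1,1,1,1,1,1).

Boundary ∂_2: C_2 → C_1 maps a triangle to the signed sum of its edges. For instance
  ∂[3,7,8] = [7,8] − [3,8] + [3,7],
  ∂[1,6,8] = [6,8] − [1,8] + [1,6].
The 24×16 boundary matrix has rank 15 and Smith normal form diag(1,1,1,1,1,1,1,1,1,1,1,1,1,1,1).

From H_k ≅ ker(∂_k) / im(∂_{k+1}) we obtain:

  H_0: rank C_0 − rank ∂_1 = 8 − 7 = 1, and the invariant factors of ∂_1 are all 1, so H_0 ≅ Z.
  H_1: rank ker ∂_1 − rank ∂_2 = (24 − 7) − 15 = 2, and the invariant factors of ∂_2 are all 1, so H_1 ≅ Z^2.
  H_2: rank ker ∂_2 − rank ∂_3 = (16 − 15) − 0 = 1, and there is no ∂_3, so H_2 ≅ Z.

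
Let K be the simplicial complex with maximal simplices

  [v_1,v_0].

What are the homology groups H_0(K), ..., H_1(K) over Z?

H_0 = Z,  H_1 = 0.

Take the total order v_0 < v_1 on the vertex set. Then K (dimension 1) consists of the simplices:

  0-simplices (2): [v_0], [v_1]
  1-simplices (1): [v_0,v_1]

Hence C_0 ≅ Z^2, C_1 ≅ Z^1.

The boundary map ∂_1: C_1 → C_0 maps an edge to its endpoints' difference, ∂[p,q] = q − p.
As a 2×1 matrix over Z this has rank 1, with invariant factors (1).

Reading off H_k = ker ∂_k / im ∂_{k+1}:

  H_0: rank C_0 − rank ∂_1 = 2 − 1 = 1, and the invariant factors of ∂_1 are all 1, so H_0 ≅ Z.
  H_1: rank ker ∂_1 − rank ∂_2 = (1 − 1) − 0 = 0, and there is no ∂_2, so H_1 ≅ 0.

(K is a triangulation of the 1-simplex.)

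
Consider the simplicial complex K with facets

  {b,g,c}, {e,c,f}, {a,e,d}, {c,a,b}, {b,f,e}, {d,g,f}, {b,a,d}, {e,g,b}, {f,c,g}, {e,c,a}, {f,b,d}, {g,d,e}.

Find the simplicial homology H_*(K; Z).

Order the vertices as a < b < c < d < e < f < g. Listing each simplex with vertices in this order, K has dimension 2 with simplices:

  0-simplices (7): a, b, c, d, e, f, g
  1-simplices (18): ab, ac, ad, ae, bc, bd, be, bf, bg, ce, cf, cg, de, df, dg, ef, eg, fg
  2-simplices (12): abc, abd, ace, ade, bcg, bdf, bef, beg, cef, cfg, deg, dfg

so the chain groups are C_0 ≅ Z^7, C_1 ≅ Z^18, C_2 ≅ Z^12.

The boundary map ∂_1: C_1 → C_0 maps an edge to its endpoints' difference, ∂[p,q] = q − p. For instance
  ∂dg = g − d.
The 7×18 boundary matrix has rank 6 and Smith normal form diag(1,1,1,1,1,1).

∂_2: C_2 → C_1 acts by ∂[p,q,r] = [q,r] − [p,r] + [p,q]. For instance
  ∂bdf = df − bf + bd,
  ∂abd = bd − ad + ab.
The 18×12 boundary matrix has rank 12 and Smith normal form diag(1,1,1,1,1,1,1,1,1,1,1,2).

From H_k ≅ ker(∂_k) / im(∂_{k+1}) we obtain:

  H_0: rank C_0 − rank ∂_1 = 7 − 6 = 1, and the invariant factors of ∂_1 are all 1, so H_0 = Z.
  H_1: rank ker ∂_1 − rank ∂_2 = (18 − 6) − 12 = 0, and ∂_2 has invariant factor 2 > 1, so H_1 = Z/2Z.
  H_2: rank ker ∂_2 − rank ∂_3 = (12 − 12) − 0 = 0, and there is no ∂_3, so H_2 = 0.

(K is a triangulation of the real projective plane RP^2.)

H_0 = Z,  H_1 = Z/2Z,  H_2 = 0.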